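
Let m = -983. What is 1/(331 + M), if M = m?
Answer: -1/652 ≈ -0.0015337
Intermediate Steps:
M = -983
1/(331 + M) = 1/(331 - 983) = 1/(-652) = -1/652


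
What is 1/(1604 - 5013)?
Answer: -1/3409 ≈ -0.00029334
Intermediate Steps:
1/(1604 - 5013) = 1/(-3409) = -1/3409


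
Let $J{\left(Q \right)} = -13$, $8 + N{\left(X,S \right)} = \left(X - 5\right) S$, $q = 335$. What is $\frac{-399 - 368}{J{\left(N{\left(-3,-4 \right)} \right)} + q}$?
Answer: $- \frac{767}{322} \approx -2.382$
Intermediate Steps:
$N{\left(X,S \right)} = -8 + S \left(-5 + X\right)$ ($N{\left(X,S \right)} = -8 + \left(X - 5\right) S = -8 + \left(-5 + X\right) S = -8 + S \left(-5 + X\right)$)
$\frac{-399 - 368}{J{\left(N{\left(-3,-4 \right)} \right)} + q} = \frac{-399 - 368}{-13 + 335} = - \frac{767}{322}$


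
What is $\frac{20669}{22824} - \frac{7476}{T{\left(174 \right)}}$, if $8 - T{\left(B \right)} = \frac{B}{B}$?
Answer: $- \frac{24355363}{22824} \approx -1067.1$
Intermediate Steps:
$T{\left(B \right)} = 7$ ($T{\left(B \right)} = 8 - \frac{B}{B} = 8 - 1 = 7$)
$\frac{20669}{22824} - \frac{7476}{T{\left(174 \right)}} = \frac{20669}{22824} - \frac{7476}{7} = 20669 \cdot \frac{1}{22824} - 1068 = \frac{20669}{22824} - 1068 = - \frac{24355363}{22824}$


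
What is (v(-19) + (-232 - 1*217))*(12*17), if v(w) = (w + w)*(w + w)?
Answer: 202980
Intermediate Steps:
v(w) = 4*w² (v(w) = (2*w)*(2*w) = 4*w²)
(v(-19) + (-232 - 1*217))*(12*17) = (4*(-19)² + (-232 - 1*217))*(12*17) = (4*361 + (-232 - 217))*204 = (1444 - 449)*204 = 995*204 = 202980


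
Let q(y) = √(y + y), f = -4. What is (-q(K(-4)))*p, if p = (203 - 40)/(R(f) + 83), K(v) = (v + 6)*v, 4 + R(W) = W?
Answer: -652*I/75 ≈ -8.6933*I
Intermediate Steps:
R(W) = -4 + W
K(v) = v*(6 + v) (K(v) = (6 + v)*v = v*(6 + v))
q(y) = √2*√y (q(y) = √(2*y) = √2*√y)
p = 163/75 (p = (203 - 40)/((-4 - 4) + 83) = 163/(-8 + 83) = 163/75 ≈ 2.1733)
(-q(K(-4)))*p = -√2*√(-4*(6 - 4))*(163/75) = -√2*√(-4*2)*(163/75) = -√2*√(-8)*(163/75) = -√2*2*I*√2*(163/75) = -4*I*(163/75) = -652*I/75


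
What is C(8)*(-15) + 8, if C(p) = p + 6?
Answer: -202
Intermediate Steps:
C(p) = 6 + p
C(8)*(-15) + 8 = (6 + 8)*(-15) + 8 = 14*(-15) + 8 = -210 + 8 = -202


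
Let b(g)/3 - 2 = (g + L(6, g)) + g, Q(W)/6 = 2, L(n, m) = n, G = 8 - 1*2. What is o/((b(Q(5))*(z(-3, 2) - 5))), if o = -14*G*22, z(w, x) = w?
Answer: 77/32 ≈ 2.4063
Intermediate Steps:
G = 6 (G = 8 - 2 = 6)
Q(W) = 12 (Q(W) = 6*2 = 12)
o = -1848 (o = -14*6*22 = -84*22 = -1848)
b(g) = 24 + 6*g (b(g) = 6 + 3*((g + 6) + g) = 6 + 3*((6 + g) + g) = 6 + 3*(6 + 2*g) = 6 + (18 + 6*g) = 24 + 6*g)
o/((b(Q(5))*(z(-3, 2) - 5))) = -1848*1/((-3 - 5)*(24 + 6*12)) = -1848*(-1/(8*(24 + 72))) = -1848/(96*(-8)) = -1848/(-768) = -1848*(-1/768) = 77/32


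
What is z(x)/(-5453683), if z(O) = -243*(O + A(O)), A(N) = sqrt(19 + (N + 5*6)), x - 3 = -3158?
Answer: -766665/5453683 + 243*I*sqrt(3106)/5453683 ≈ -0.14058 + 0.0024832*I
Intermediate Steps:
x = -3155 (x = 3 - 3158 = -3155)
A(N) = sqrt(49 + N) (A(N) = sqrt(19 + (N + 30)) = sqrt(19 + (30 + N)) = sqrt(49 + N))
z(O) = -243*O - 243*sqrt(49 + O) (z(O) = -243*(O + sqrt(49 + O)) = -243*O - 243*sqrt(49 + O))
z(x)/(-5453683) = (-243*(-3155) - 243*sqrt(49 - 3155))/(-5453683) = (766665 - 243*I*sqrt(3106))*(-1/5453683) = -766665/5453683 + 243*I*sqrt(3106)/5453683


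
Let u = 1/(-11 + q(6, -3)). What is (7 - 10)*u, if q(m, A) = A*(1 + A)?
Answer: ⅗ ≈ 0.60000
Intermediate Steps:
u = -⅕ (u = 1/(-11 - 3*(1 - 3)) = 1/(-11 - 3*(-2)) = 1/(-11 + 6) = 1/(-5) = -⅕ ≈ -0.20000)
(7 - 10)*u = (7 - 10)*(-⅕) = -3*(-⅕) = ⅗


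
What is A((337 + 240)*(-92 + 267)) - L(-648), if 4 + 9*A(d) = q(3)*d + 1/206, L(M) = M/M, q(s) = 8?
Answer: 18489347/206 ≈ 89754.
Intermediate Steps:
L(M) = 1
A(d) = -823/1854 + 8*d/9 (A(d) = -4/9 + (8*d + 1/206)/9 = -4/9 + (1/206 + 8*d)/9 = -4/9 + (1/1854 + 8*d/9) = -823/1854 + 8*d/9)
A((337 + 240)*(-92 + 267)) - L(-648) = (-823/1854 + 8*((337 + 240)*(-92 + 267))/9) - 1*1 = (-823/1854 + 8*(577*175)/9) - 1 = (-823/1854 + (8/9)*100975) - 1 = (-823/1854 + 807800/9) - 1 = 18489553/206 - 1 = 18489347/206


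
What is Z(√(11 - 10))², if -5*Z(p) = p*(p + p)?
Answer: 4/25 ≈ 0.16000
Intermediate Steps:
Z(p) = -2*p²/5 (Z(p) = -p*(p + p)/5 = -p*2*p/5 = -2*p²/5)
Z(√(11 - 10))² = (-2*(√(11 - 10))²/5)² = (-2*(√1)²/5)² = (-⅖*1²)² = (-⅖*1)² = (-⅖)² = 4/25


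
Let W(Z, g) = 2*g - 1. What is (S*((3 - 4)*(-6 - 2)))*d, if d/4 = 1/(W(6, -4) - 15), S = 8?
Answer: -32/3 ≈ -10.667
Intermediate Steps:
W(Z, g) = -1 + 2*g
d = -1/6 (d = 4/((-1 + 2*(-4)) - 15) = 4/((-1 - 8) - 15) = 4/(-9 - 15) = 4/(-24) = 4*(-1/24) = -1/6 ≈ -0.16667)
(S*((3 - 4)*(-6 - 2)))*d = (8*((3 - 4)*(-6 - 2)))*(-1/6) = (8*(-1*(-8)))*(-1/6) = (8*8)*(-1/6) = 64*(-1/6) = -32/3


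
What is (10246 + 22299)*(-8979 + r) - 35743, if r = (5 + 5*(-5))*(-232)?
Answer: -141248498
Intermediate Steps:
r = 4640 (r = (5 - 25)*(-232) = -20*(-232) = 4640)
(10246 + 22299)*(-8979 + r) - 35743 = (10246 + 22299)*(-8979 + 4640) - 35743 = 32545*(-4339) - 35743 = -141212755 - 35743 = -141248498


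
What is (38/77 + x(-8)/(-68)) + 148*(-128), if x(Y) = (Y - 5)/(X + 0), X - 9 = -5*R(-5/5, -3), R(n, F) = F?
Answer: -2380515799/125664 ≈ -18944.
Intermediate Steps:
X = 24 (X = 9 - 5*(-3) = 9 + 15 = 24)
x(Y) = -5/24 + Y/24 (x(Y) = (Y - 5)/(24 + 0) = (-5 + Y)/24 = (-5 + Y)*(1/24) = -5/24 + Y/24)
(38/77 + x(-8)/(-68)) + 148*(-128) = (38/77 + (-5/24 + (1/24)*(-8))/(-68)) + 148*(-128) = (38*(1/77) + (-5/24 - ⅓)*(-1/68)) - 18944 = (38/77 - 13/24*(-1/68)) - 18944 = (38/77 + 13/1632) - 18944 = 63017/125664 - 18944 = -2380515799/125664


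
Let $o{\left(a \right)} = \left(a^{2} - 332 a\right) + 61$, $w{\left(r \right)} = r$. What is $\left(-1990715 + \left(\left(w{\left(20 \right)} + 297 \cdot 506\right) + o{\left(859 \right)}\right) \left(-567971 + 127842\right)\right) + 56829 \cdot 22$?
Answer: $-265423174701$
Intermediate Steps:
$o{\left(a \right)} = 61 + a^{2} - 332 a$
$\left(-1990715 + \left(\left(w{\left(20 \right)} + 297 \cdot 506\right) + o{\left(859 \right)}\right) \left(-567971 + 127842\right)\right) + 56829 \cdot 22 = \left(-1990715 + \left(\left(20 + 297 \cdot 506\right) + \left(61 + 859^{2} - 285188\right)\right) \left(-567971 + 127842\right)\right) + 56829 \cdot 22 = \left(-1990715 + \left(\left(20 + 150282\right) + \left(61 + 737881 - 285188\right)\right) \left(-440129\right)\right) + 1250238 = \left(-1990715 + \left(150302 + 452754\right) \left(-440129\right)\right) + 1250238 = \left(-1990715 + 603056 \left(-440129\right)\right) + 1250238 = \left(-1990715 - 265422434224\right) + 1250238 = -265424424939 + 1250238 = -265423174701$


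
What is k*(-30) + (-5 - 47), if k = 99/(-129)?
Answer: -1246/43 ≈ -28.977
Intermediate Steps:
k = -33/43 (k = 99*(-1/129) = -33/43 ≈ -0.76744)
k*(-30) + (-5 - 47) = -33/43*(-30) + (-5 - 47) = 990/43 - 52 = -1246/43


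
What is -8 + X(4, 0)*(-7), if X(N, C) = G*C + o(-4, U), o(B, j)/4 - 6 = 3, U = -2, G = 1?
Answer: -260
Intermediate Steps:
o(B, j) = 36 (o(B, j) = 24 + 4*3 = 24 + 12 = 36)
X(N, C) = 36 + C (X(N, C) = 1*C + 36 = C + 36 = 36 + C)
-8 + X(4, 0)*(-7) = -8 + (36 + 0)*(-7) = -8 + 36*(-7) = -8 - 252 = -260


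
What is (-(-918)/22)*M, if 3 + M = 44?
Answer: 18819/11 ≈ 1710.8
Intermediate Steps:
M = 41 (M = -3 + 44 = 41)
(-(-918)/22)*M = -(-918)/22*41 = -27*(-17/11)*41 = (459/11)*41 = 18819/11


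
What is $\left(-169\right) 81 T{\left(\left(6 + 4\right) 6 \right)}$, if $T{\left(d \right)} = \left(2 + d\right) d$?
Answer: $-50923080$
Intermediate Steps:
$T{\left(d \right)} = d \left(2 + d\right)$
$\left(-169\right) 81 T{\left(\left(6 + 4\right) 6 \right)} = \left(-169\right) 81 \left(6 + 4\right) 6 \left(2 + \left(6 + 4\right) 6\right) = - 13689 \cdot 10 \cdot 6 \left(2 + 10 \cdot 6\right) = - 13689 \cdot 60 \left(2 + 60\right) = - 13689 \cdot 60 \cdot 62 = \left(-13689\right) 3720 = -50923080$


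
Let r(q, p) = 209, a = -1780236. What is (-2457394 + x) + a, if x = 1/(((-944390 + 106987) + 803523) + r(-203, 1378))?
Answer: -142685239731/33671 ≈ -4.2376e+6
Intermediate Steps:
x = -1/33671 (x = 1/(((-944390 + 106987) + 803523) + 209) = 1/((-837403 + 803523) + 209) = 1/(-33880 + 209) = 1/(-33671) = -1/33671 ≈ -2.9699e-5)
(-2457394 + x) + a = (-2457394 - 1/33671) - 1780236 = -82742913375/33671 - 1780236 = -142685239731/33671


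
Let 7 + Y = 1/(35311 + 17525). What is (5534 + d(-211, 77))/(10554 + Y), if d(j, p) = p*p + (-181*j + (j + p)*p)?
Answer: 2078356896/557261293 ≈ 3.7296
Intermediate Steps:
Y = -369851/52836 (Y = -7 + 1/(35311 + 17525) = -7 + 1/52836 = -369851/52836 ≈ -7.0000)
d(j, p) = p² - 181*j + p*(j + p) (d(j, p) = p² + (-181*j + p*(j + p)) = p² - 181*j + p*(j + p))
(5534 + d(-211, 77))/(10554 + Y) = (5534 + (-181*(-211) + 2*77² - 211*77))/(10554 - 369851/52836) = (5534 + (38191 + 2*5929 - 16247))/(557261293/52836) = (5534 + (38191 + 11858 - 16247))*(52836/557261293) = (5534 + 33802)*(52836/557261293) = 39336*(52836/557261293) = 2078356896/557261293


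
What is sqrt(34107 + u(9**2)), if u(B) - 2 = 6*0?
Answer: sqrt(34109) ≈ 184.69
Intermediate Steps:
u(B) = 2 (u(B) = 2 + 6*0 = 2 + 0 = 2)
sqrt(34107 + u(9**2)) = sqrt(34107 + 2) = sqrt(34109)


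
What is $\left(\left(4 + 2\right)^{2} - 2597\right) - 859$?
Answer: $-3420$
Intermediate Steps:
$\left(\left(4 + 2\right)^{2} - 2597\right) - 859 = \left(6^{2} - 2597\right) - 859 = \left(36 - 2597\right) + \left(-1089 + 230\right) = -2561 - 859 = -3420$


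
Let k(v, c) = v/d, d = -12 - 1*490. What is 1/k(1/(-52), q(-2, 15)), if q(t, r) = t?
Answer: 26104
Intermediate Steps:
d = -502 (d = -12 - 490 = -502)
k(v, c) = -v/502 (k(v, c) = v/(-502) = v*(-1/502) = -v/502)
1/k(1/(-52), q(-2, 15)) = 1/(-1/502/(-52)) = 1/(-1/502*(-1/52)) = 1/(1/26104) = 26104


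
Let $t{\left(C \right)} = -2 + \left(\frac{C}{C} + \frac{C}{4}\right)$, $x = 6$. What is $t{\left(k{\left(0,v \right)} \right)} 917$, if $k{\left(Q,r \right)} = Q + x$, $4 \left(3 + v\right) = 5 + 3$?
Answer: $\frac{917}{2} \approx 458.5$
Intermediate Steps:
$v = -1$ ($v = -3 + \frac{5 + 3}{4} = -3 + \frac{1}{4} \cdot 8 = -3 + 2 = -1$)
$k{\left(Q,r \right)} = 6 + Q$ ($k{\left(Q,r \right)} = Q + 6 = 6 + Q$)
$t{\left(C \right)} = -1 + \frac{C}{4}$ ($t{\left(C \right)} = -2 + \left(1 + C \frac{1}{4}\right) = -2 + \left(1 + \frac{C}{4}\right) = -1 + \frac{C}{4}$)
$t{\left(k{\left(0,v \right)} \right)} 917 = \left(-1 + \frac{6 + 0}{4}\right) 917 = \left(-1 + \frac{1}{4} \cdot 6\right) 917 = \left(-1 + \frac{3}{2}\right) 917 = \frac{1}{2} \cdot 917 = \frac{917}{2}$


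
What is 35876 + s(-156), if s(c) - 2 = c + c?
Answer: 35566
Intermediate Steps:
s(c) = 2 + 2*c (s(c) = 2 + (c + c) = 2 + 2*c)
35876 + s(-156) = 35876 + (2 + 2*(-156)) = 35876 + (2 - 312) = 35876 - 310 = 35566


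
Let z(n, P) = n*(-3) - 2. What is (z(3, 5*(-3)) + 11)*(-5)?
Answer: 0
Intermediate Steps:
z(n, P) = -2 - 3*n (z(n, P) = -3*n - 2 = -2 - 3*n)
(z(3, 5*(-3)) + 11)*(-5) = ((-2 - 3*3) + 11)*(-5) = ((-2 - 9) + 11)*(-5) = (-11 + 11)*(-5) = 0*(-5) = 0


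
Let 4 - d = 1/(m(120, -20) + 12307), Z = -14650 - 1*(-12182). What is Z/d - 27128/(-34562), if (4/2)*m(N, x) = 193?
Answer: -528330221746/857362253 ≈ -616.23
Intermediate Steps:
Z = -2468 (Z = -14650 + 12182 = -2468)
m(N, x) = 193/2 (m(N, x) = (½)*193 = 193/2)
d = 99226/24807 (d = 4 - 1/(193/2 + 12307) = 4 - 1/24807/2 = 4 - 1*2/24807 = 4 - 2/24807 = 99226/24807 ≈ 3.9999)
Z/d - 27128/(-34562) = -2468/99226/24807 - 27128/(-34562) = -2468*24807/99226 - 27128*(-1/34562) = -30611838/49613 + 13564/17281 = -528330221746/857362253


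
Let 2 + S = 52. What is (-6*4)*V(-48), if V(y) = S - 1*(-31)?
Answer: -1944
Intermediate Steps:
S = 50 (S = -2 + 52 = 50)
V(y) = 81 (V(y) = 50 - 1*(-31) = 50 + 31 = 81)
(-6*4)*V(-48) = -6*4*81 = -24*81 = -1944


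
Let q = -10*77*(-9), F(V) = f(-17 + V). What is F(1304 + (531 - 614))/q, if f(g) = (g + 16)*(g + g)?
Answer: 41968/99 ≈ 423.92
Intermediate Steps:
f(g) = 2*g*(16 + g) (f(g) = (16 + g)*(2*g) = 2*g*(16 + g))
F(V) = 2*(-1 + V)*(-17 + V) (F(V) = 2*(-17 + V)*(16 + (-17 + V)) = 2*(-17 + V)*(-1 + V) = 2*(-1 + V)*(-17 + V))
q = 6930 (q = -770*(-9) = 6930)
F(1304 + (531 - 614))/q = (2*(-1 + (1304 + (531 - 614)))*(-17 + (1304 + (531 - 614))))/6930 = (2*(-1 + (1304 - 83))*(-17 + (1304 - 83)))*(1/6930) = (2*(-1 + 1221)*(-17 + 1221))*(1/6930) = (2*1220*1204)*(1/6930) = 2937760*(1/6930) = 41968/99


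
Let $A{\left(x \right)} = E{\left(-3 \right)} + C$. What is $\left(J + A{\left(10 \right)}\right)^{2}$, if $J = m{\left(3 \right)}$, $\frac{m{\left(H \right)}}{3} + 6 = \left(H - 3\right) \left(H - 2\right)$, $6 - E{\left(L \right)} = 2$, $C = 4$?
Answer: $100$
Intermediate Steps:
$E{\left(L \right)} = 4$ ($E{\left(L \right)} = 6 - 2 = 4$)
$A{\left(x \right)} = 8$ ($A{\left(x \right)} = 4 + 4 = 8$)
$m{\left(H \right)} = -18 + 3 \left(-3 + H\right) \left(-2 + H\right)$ ($m{\left(H \right)} = -18 + 3 \left(H - 3\right) \left(H - 2\right) = -18 + 3 \left(-3 + H\right) \left(-2 + H\right)$)
$J = -18$ ($J = 3 \cdot 3 \left(-5 + 3\right) = 3 \cdot 3 \left(-2\right) = -18$)
$\left(J + A{\left(10 \right)}\right)^{2} = \left(-18 + 8\right)^{2} = \left(-10\right)^{2} = 100$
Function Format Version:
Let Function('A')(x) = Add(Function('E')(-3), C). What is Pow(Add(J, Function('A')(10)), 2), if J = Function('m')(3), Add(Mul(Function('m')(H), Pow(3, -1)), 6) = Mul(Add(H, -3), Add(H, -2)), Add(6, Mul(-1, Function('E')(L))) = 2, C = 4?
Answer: 100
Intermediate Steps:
Function('E')(L) = 4 (Function('E')(L) = Add(6, Mul(-1, 2)) = Add(6, -2) = 4)
Function('A')(x) = 8 (Function('A')(x) = Add(4, 4) = 8)
Function('m')(H) = Add(-18, Mul(3, Add(-3, H), Add(-2, H))) (Function('m')(H) = Add(-18, Mul(3, Mul(Add(H, -3), Add(H, -2)))) = Add(-18, Mul(3, Mul(Add(-3, H), Add(-2, H)))) = Add(-18, Mul(3, Add(-3, H), Add(-2, H))))
J = -18 (J = Mul(3, 3, Add(-5, 3)) = Mul(3, 3, -2) = -18)
Pow(Add(J, Function('A')(10)), 2) = Pow(Add(-18, 8), 2) = Pow(-10, 2) = 100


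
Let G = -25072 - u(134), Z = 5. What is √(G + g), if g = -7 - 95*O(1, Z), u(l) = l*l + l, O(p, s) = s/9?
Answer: 2*I*√97249/3 ≈ 207.9*I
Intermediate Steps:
O(p, s) = s/9 (O(p, s) = s*(⅑) = s/9)
u(l) = l + l² (u(l) = l² + l = l + l²)
g = -538/9 (g = -7 - 95*5/9 = -7 - 475/9 = -538/9 ≈ -59.778)
G = -43162 (G = -25072 - 134*(1 + 134) = -25072 - 134*135 = -25072 - 1*18090 = -25072 - 18090 = -43162)
√(G + g) = √(-43162 - 538/9) = √(-388996/9) = 2*I*√97249/3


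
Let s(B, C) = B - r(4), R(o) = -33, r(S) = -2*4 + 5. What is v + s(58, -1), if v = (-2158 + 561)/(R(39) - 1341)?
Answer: 85411/1374 ≈ 62.162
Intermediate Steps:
r(S) = -3 (r(S) = -8 + 5 = -3)
v = 1597/1374 (v = (-2158 + 561)/(-33 - 1341) = -1597/(-1374) = -1597*(-1/1374) = 1597/1374 ≈ 1.1623)
s(B, C) = 3 + B (s(B, C) = B - 1*(-3) = B + 3 = 3 + B)
v + s(58, -1) = 1597/1374 + (3 + 58) = 1597/1374 + 61 = 85411/1374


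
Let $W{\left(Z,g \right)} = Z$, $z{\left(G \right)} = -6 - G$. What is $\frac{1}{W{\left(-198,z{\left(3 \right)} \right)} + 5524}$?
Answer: $\frac{1}{5326} \approx 0.00018776$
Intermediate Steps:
$\frac{1}{W{\left(-198,z{\left(3 \right)} \right)} + 5524} = \frac{1}{-198 + 5524} = \frac{1}{5326}$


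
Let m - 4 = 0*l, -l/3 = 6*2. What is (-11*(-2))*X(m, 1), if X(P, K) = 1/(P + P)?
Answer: 11/4 ≈ 2.7500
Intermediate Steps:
l = -36 (l = -18*2 = -3*12 = -36)
m = 4 (m = 4 + 0*(-36) = 4 + 0 = 4)
X(P, K) = 1/(2*P)
(-11*(-2))*X(m, 1) = (-11*(-2))*((½)/4) = 22*((½)*(¼)) = 22*(⅛) = 11/4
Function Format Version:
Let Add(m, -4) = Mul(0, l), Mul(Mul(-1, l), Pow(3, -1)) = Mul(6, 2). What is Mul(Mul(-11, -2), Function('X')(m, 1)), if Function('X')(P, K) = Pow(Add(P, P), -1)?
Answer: Rational(11, 4) ≈ 2.7500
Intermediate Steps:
l = -36 (l = Mul(-3, Mul(6, 2)) = Mul(-3, 12) = -36)
m = 4 (m = Add(4, Mul(0, -36)) = Add(4, 0) = 4)
Function('X')(P, K) = Mul(Rational(1, 2), Pow(P, -1)) (Function('X')(P, K) = Pow(Mul(2, P), -1) = Mul(Rational(1, 2), Pow(P, -1)))
Mul(Mul(-11, -2), Function('X')(m, 1)) = Mul(Mul(-11, -2), Mul(Rational(1, 2), Pow(4, -1))) = Mul(22, Mul(Rational(1, 2), Rational(1, 4))) = Mul(22, Rational(1, 8)) = Rational(11, 4)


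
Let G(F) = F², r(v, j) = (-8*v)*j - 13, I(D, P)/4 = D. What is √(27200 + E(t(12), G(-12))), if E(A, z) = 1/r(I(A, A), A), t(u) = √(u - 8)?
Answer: √540763059/141 ≈ 164.92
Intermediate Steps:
I(D, P) = 4*D
r(v, j) = -13 - 8*j*v (r(v, j) = -8*j*v - 13 = -13 - 8*j*v)
t(u) = √(-8 + u)
E(A, z) = 1/(-13 - 32*A²) (E(A, z) = 1/(-13 - 8*A*4*A) = 1/(-13 - 32*A²))
√(27200 + E(t(12), G(-12))) = √(27200 - 1/(13 + 32*(√(-8 + 12))²)) = √(27200 - 1/(13 + 32*(√4)²)) = √(27200 - 1/(13 + 32*2²)) = √(27200 - 1/(13 + 32*4)) = √(27200 - 1/(13 + 128)) = √(27200 - 1/141) = √(3835199/141) = √540763059/141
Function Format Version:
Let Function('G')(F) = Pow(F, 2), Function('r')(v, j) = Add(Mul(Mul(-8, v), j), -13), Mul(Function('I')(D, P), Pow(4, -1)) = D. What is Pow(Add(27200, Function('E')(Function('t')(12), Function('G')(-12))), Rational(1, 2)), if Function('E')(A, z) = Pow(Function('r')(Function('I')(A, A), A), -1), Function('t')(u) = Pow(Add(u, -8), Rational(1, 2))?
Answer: Mul(Rational(1, 141), Pow(540763059, Rational(1, 2))) ≈ 164.92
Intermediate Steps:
Function('I')(D, P) = Mul(4, D)
Function('r')(v, j) = Add(-13, Mul(-8, j, v)) (Function('r')(v, j) = Add(Mul(-8, j, v), -13) = Add(-13, Mul(-8, j, v)))
Function('t')(u) = Pow(Add(-8, u), Rational(1, 2))
Function('E')(A, z) = Pow(Add(-13, Mul(-32, Pow(A, 2))), -1) (Function('E')(A, z) = Pow(Add(-13, Mul(-8, A, Mul(4, A))), -1) = Pow(Add(-13, Mul(-32, Pow(A, 2))), -1))
Pow(Add(27200, Function('E')(Function('t')(12), Function('G')(-12))), Rational(1, 2)) = Pow(Add(27200, Mul(-1, Pow(Add(13, Mul(32, Pow(Pow(Add(-8, 12), Rational(1, 2)), 2))), -1))), Rational(1, 2)) = Pow(Add(27200, Mul(-1, Pow(Add(13, Mul(32, Pow(Pow(4, Rational(1, 2)), 2))), -1))), Rational(1, 2)) = Pow(Add(27200, Mul(-1, Pow(Add(13, Mul(32, Pow(2, 2))), -1))), Rational(1, 2)) = Pow(Add(27200, Mul(-1, Pow(Add(13, Mul(32, 4)), -1))), Rational(1, 2)) = Pow(Add(27200, Mul(-1, Pow(Add(13, 128), -1))), Rational(1, 2)) = Pow(Add(27200, Mul(-1, Pow(141, -1))), Rational(1, 2)) = Pow(Add(27200, Mul(-1, Rational(1, 141))), Rational(1, 2)) = Pow(Add(27200, Rational(-1, 141)), Rational(1, 2)) = Pow(Rational(3835199, 141), Rational(1, 2)) = Mul(Rational(1, 141), Pow(540763059, Rational(1, 2)))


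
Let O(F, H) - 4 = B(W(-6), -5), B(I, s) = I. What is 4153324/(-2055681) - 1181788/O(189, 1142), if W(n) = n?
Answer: 1214685415490/2055681 ≈ 5.9089e+5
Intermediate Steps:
O(F, H) = -2 (O(F, H) = 4 - 6 = -2)
4153324/(-2055681) - 1181788/O(189, 1142) = 4153324/(-2055681) - 1181788/(-2) = 4153324*(-1/2055681) - 1181788*(-½) = -4153324/2055681 + 590894 = 1214685415490/2055681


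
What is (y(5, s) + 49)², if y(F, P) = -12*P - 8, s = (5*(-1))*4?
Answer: 78961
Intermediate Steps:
s = -20 (s = -5*4 = -20)
y(F, P) = -8 - 12*P
(y(5, s) + 49)² = ((-8 - 12*(-20)) + 49)² = ((-8 + 240) + 49)² = (232 + 49)² = 281² = 78961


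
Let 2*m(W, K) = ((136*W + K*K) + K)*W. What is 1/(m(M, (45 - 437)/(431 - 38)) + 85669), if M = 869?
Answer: 154449/7944333888709 ≈ 1.9441e-8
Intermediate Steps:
m(W, K) = W*(K + K² + 136*W)/2 (m(W, K) = (((136*W + K*K) + K)*W)/2 = (((136*W + K²) + K)*W)/2 = (((K² + 136*W) + K)*W)/2 = ((K + K² + 136*W)*W)/2 = (W*(K + K² + 136*W))/2 = W*(K + K² + 136*W)/2)
1/(m(M, (45 - 437)/(431 - 38)) + 85669) = 1/((½)*869*((45 - 437)/(431 - 38) + ((45 - 437)/(431 - 38))² + 136*869) + 85669) = 1/((½)*869*(-392/393 + (-392/393)² + 118184) + 85669) = 1/((½)*869*(-392/393 + 153664/154449 + 118184) + 85669) = 1/((½)*869*(18253400224/154449) + 85669) = 1/(7931102397328/154449 + 85669) = 1/(7944333888709/154449) = 154449/7944333888709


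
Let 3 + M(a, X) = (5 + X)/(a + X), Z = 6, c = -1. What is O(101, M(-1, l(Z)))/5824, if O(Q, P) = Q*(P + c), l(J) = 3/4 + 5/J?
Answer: 5151/40768 ≈ 0.12635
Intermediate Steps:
l(J) = 3/4 + 5/J (l(J) = 3*(1/4) + 5/J = 3/4 + 5/J)
M(a, X) = -3 + (5 + X)/(X + a) (M(a, X) = -3 + (5 + X)/(a + X) = -3 + (5 + X)/(X + a))
O(Q, P) = Q*(-1 + P) (O(Q, P) = Q*(P - 1) = Q*(-1 + P))
O(101, M(-1, l(Z)))/5824 = (101*(-1 + (5 - 3*(-1) - 2*(3/4 + 5/6))/((3/4 + 5/6) - 1)))/5824 = (101*(-1 + (5 + 3 - 2*(3/4 + 5*(1/6)))/((3/4 + 5*(1/6)) - 1)))*(1/5824) = (101*(-1 + (5 + 3 - 2*(3/4 + 5/6))/((3/4 + 5/6) - 1)))*(1/5824) = (101*(-1 + (5 + 3 - 2*19/12)/(19/12 - 1)))*(1/5824) = (101*(-1 + (5 + 3 - 19/6)/(7/12)))*(1/5824) = (101*(-1 + (12/7)*(29/6)))*(1/5824) = (101*(-1 + 58/7))*(1/5824) = (101*(51/7))*(1/5824) = (5151/7)*(1/5824) = 5151/40768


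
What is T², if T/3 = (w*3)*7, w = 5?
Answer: 99225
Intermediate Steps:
T = 315 (T = 3*((5*3)*7) = 3*(15*7) = 3*105 = 315)
T² = 315² = 99225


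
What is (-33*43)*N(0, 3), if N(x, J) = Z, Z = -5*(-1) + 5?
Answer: -14190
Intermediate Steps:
Z = 10 (Z = 5 + 5 = 10)
N(x, J) = 10
(-33*43)*N(0, 3) = -33*43*10 = -1419*10 = -14190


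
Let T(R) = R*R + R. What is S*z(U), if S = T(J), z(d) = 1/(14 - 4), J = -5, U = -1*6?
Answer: 2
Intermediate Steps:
U = -6
z(d) = ⅒ (z(d) = 1/10 = ⅒)
T(R) = R + R² (T(R) = R² + R = R + R²)
S = 20 (S = -5*(1 - 5) = -5*(-4) = 20)
S*z(U) = 20*(⅒) = 2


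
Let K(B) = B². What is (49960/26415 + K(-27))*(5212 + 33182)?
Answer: 16472301534/587 ≈ 2.8062e+7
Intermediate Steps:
(49960/26415 + K(-27))*(5212 + 33182) = (49960/26415 + (-27)²)*(5212 + 33182) = (49960*(1/26415) + 729)*38394 = (9992/5283 + 729)*38394 = (3861299/5283)*38394 = 16472301534/587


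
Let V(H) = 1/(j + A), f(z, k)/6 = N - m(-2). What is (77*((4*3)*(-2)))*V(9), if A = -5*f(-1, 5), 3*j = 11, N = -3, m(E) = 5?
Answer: -5544/731 ≈ -7.5841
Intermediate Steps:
j = 11/3 (j = (⅓)*11 = 11/3 ≈ 3.6667)
f(z, k) = -48 (f(z, k) = 6*(-3 - 1*5) = 6*(-3 - 5) = 6*(-8) = -48)
A = 240 (A = -5*(-48) = 240)
V(H) = 3/731 (V(H) = 1/(11/3 + 240) = 1/(731/3) = 3/731)
(77*((4*3)*(-2)))*V(9) = (77*((4*3)*(-2)))*(3/731) = (77*(12*(-2)))*(3/731) = (77*(-24))*(3/731) = -1848*3/731 = -5544/731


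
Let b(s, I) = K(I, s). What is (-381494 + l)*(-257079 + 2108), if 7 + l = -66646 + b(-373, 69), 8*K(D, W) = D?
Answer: 914098316897/8 ≈ 1.1426e+11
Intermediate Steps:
K(D, W) = D/8
b(s, I) = I/8
l = -533155/8 (l = -7 + (-66646 + (⅛)*69) = -7 + (-66646 + 69/8) = -7 - 533099/8 = -533155/8 ≈ -66644.)
(-381494 + l)*(-257079 + 2108) = (-381494 - 533155/8)*(-257079 + 2108) = -3585107/8*(-254971) = 914098316897/8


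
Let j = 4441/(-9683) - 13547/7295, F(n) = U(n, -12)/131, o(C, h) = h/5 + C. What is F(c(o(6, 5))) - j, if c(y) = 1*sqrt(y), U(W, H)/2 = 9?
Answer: 22699497906/9253510535 ≈ 2.4531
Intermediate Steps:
U(W, H) = 18 (U(W, H) = 2*9 = 18)
o(C, h) = C + h/5 (o(C, h) = h*(1/5) + C = h/5 + C = C + h/5)
c(y) = sqrt(y)
F(n) = 18/131
j = -163572696/70637485 (j = 4441*(-1/9683) - 13547*1/7295 = -4441/9683 - 13547/7295 = -163572696/70637485 ≈ -2.3157)
F(c(o(6, 5))) - j = 18/131 - 1*(-163572696/70637485) = 18/131 + 163572696/70637485 = 22699497906/9253510535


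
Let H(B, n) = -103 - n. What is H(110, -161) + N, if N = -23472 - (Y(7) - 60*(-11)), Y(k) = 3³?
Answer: -24101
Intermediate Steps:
Y(k) = 27
N = -24159 (N = -23472 - (27 - 60*(-11)) = -23472 - (27 + 660) = -23472 - 1*687 = -23472 - 687 = -24159)
H(110, -161) + N = (-103 - 1*(-161)) - 24159 = (-103 + 161) - 24159 = 58 - 24159 = -24101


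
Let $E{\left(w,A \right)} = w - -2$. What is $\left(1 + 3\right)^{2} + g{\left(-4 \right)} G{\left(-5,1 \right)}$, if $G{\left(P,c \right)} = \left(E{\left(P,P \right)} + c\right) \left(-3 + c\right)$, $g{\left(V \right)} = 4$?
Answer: $32$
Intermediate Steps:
$E{\left(w,A \right)} = 2 + w$ ($E{\left(w,A \right)} = w + 2 = 2 + w$)
$G{\left(P,c \right)} = \left(-3 + c\right) \left(2 + P + c\right)$ ($G{\left(P,c \right)} = \left(\left(2 + P\right) + c\right) \left(-3 + c\right) = \left(2 + P + c\right) \left(-3 + c\right) = \left(-3 + c\right) \left(2 + P + c\right)$)
$\left(1 + 3\right)^{2} + g{\left(-4 \right)} G{\left(-5,1 \right)} = \left(1 + 3\right)^{2} + 4 \left(-6 + 1^{2} - 1 - -15 - 5\right) = 4^{2} + 4 \left(-6 + 1 - 1 + 15 - 5\right) = 16 + 4 \cdot 4 = 16 + 16 = 32$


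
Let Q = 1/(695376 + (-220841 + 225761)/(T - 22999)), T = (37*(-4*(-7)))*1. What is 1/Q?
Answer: 5090846056/7321 ≈ 6.9538e+5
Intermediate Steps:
T = 1036 (T = (37*28)*1 = 1036*1 = 1036)
Q = 7321/5090846056 (Q = 1/(695376 + (-220841 + 225761)/(1036 - 22999)) = 1/(695376 + 4920/(-21963)) = 1/(695376 + 4920*(-1/21963)) = 1/(695376 - 1640/7321) = 1/(5090846056/7321) = 7321/5090846056 ≈ 1.4381e-6)
1/Q = 1/(7321/5090846056) = 5090846056/7321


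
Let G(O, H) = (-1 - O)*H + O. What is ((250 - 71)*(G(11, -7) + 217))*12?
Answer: 670176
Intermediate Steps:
G(O, H) = O + H*(-1 - O) (G(O, H) = H*(-1 - O) + O = O + H*(-1 - O))
((250 - 71)*(G(11, -7) + 217))*12 = ((250 - 71)*((11 - 1*(-7) - 1*(-7)*11) + 217))*12 = (179*((11 + 7 + 77) + 217))*12 = (179*(95 + 217))*12 = (179*312)*12 = 55848*12 = 670176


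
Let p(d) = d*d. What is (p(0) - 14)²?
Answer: 196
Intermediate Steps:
p(d) = d²
(p(0) - 14)² = (0² - 14)² = (0 - 14)² = (-14)² = 196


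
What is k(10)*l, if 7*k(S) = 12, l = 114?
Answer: 1368/7 ≈ 195.43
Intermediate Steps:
k(S) = 12/7 (k(S) = (⅐)*12 = 12/7)
k(10)*l = (12/7)*114 = 1368/7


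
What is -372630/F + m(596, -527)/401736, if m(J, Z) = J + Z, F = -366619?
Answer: 49908060797/49094683528 ≈ 1.0166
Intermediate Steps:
-372630/F + m(596, -527)/401736 = -372630/(-366619) + (596 - 527)/401736 = -372630*(-1/366619) + 69*(1/401736) = 372630/366619 + 23/133912 = 49908060797/49094683528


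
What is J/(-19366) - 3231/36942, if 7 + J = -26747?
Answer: 154295787/119236462 ≈ 1.2940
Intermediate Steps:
J = -26754 (J = -7 - 26747 = -26754)
J/(-19366) - 3231/36942 = -26754/(-19366) - 3231/36942 = -26754*(-1/19366) - 3231*1/36942 = 13377/9683 - 1077/12314 = 154295787/119236462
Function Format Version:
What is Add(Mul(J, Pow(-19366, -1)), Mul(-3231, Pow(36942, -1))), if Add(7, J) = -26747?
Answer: Rational(154295787, 119236462) ≈ 1.2940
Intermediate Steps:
J = -26754 (J = Add(-7, -26747) = -26754)
Add(Mul(J, Pow(-19366, -1)), Mul(-3231, Pow(36942, -1))) = Add(Mul(-26754, Pow(-19366, -1)), Mul(-3231, Pow(36942, -1))) = Add(Mul(-26754, Rational(-1, 19366)), Mul(-3231, Rational(1, 36942))) = Add(Rational(13377, 9683), Rational(-1077, 12314)) = Rational(154295787, 119236462)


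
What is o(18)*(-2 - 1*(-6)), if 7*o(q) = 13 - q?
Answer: -20/7 ≈ -2.8571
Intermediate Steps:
o(q) = 13/7 - q/7 (o(q) = (13 - q)/7 = 13/7 - q/7)
o(18)*(-2 - 1*(-6)) = (13/7 - ⅐*18)*(-2 - 1*(-6)) = (13/7 - 18/7)*(-2 + 6) = -5/7*4 = -20/7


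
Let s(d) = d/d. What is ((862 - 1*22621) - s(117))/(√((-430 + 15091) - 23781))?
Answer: 544*I*√570/57 ≈ 227.86*I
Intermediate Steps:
s(d) = 1
((862 - 1*22621) - s(117))/(√((-430 + 15091) - 23781)) = ((862 - 1*22621) - 1*1)/(√((-430 + 15091) - 23781)) = ((862 - 22621) - 1)/(√(14661 - 23781)) = (-21759 - 1)/(√(-9120)) = -21760*(-I*√570/2280) = -(-544)*I*√570/57 = 544*I*√570/57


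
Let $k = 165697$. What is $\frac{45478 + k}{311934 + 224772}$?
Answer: $\frac{211175}{536706} \approx 0.39347$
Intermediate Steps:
$\frac{45478 + k}{311934 + 224772} = \frac{45478 + 165697}{311934 + 224772} = \frac{211175}{536706}$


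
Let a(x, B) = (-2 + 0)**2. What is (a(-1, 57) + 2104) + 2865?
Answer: 4973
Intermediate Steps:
a(x, B) = 4 (a(x, B) = (-2)**2 = 4)
(a(-1, 57) + 2104) + 2865 = (4 + 2104) + 2865 = 2108 + 2865 = 4973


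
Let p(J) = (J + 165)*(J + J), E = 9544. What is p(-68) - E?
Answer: -22736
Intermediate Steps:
p(J) = 2*J*(165 + J) (p(J) = (165 + J)*(2*J) = 2*J*(165 + J))
p(-68) - E = 2*(-68)*(165 - 68) - 1*9544 = 2*(-68)*97 - 9544 = -13192 - 9544 = -22736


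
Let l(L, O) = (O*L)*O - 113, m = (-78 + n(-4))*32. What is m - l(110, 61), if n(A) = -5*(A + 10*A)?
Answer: -404653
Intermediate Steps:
n(A) = -55*A
m = 4544 (m = (-78 - 55*(-4))*32 = (-78 + 220)*32 = 142*32 = 4544)
l(L, O) = -113 + L*O² (l(L, O) = (L*O)*O - 113 = L*O² - 113 = -113 + L*O²)
m - l(110, 61) = 4544 - (-113 + 110*61²) = 4544 - (-113 + 110*3721) = 4544 - (-113 + 409310) = 4544 - 1*409197 = 4544 - 409197 = -404653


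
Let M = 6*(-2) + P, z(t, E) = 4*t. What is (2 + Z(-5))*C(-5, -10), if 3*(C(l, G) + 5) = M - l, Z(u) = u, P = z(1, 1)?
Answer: 18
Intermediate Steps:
P = 4 (P = 4*1 = 4)
M = -8 (M = 6*(-2) + 4 = -12 + 4 = -8)
C(l, G) = -23/3 - l/3 (C(l, G) = -5 + (-8 - l)/3 = -5 + (-8/3 - l/3) = -23/3 - l/3)
(2 + Z(-5))*C(-5, -10) = (2 - 5)*(-23/3 - ⅓*(-5)) = -3*(-23/3 + 5/3) = -3*(-6) = 18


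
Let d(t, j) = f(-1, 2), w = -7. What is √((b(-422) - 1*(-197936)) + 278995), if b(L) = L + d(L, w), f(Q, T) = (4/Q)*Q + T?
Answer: √476515 ≈ 690.30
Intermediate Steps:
f(Q, T) = 4 + T
d(t, j) = 6 (d(t, j) = 4 + 2 = 6)
b(L) = 6 + L (b(L) = L + 6 = 6 + L)
√((b(-422) - 1*(-197936)) + 278995) = √(((6 - 422) - 1*(-197936)) + 278995) = √((-416 + 197936) + 278995) = √(197520 + 278995) = √476515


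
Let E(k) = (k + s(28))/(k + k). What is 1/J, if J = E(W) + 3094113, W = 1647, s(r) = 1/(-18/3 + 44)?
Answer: 125172/387296375023 ≈ 3.2319e-7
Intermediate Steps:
s(r) = 1/38 (s(r) = 1/(-18*⅓ + 44) = 1/(-6 + 44) = 1/38)
E(k) = (1/38 + k)/(2*k) (E(k) = (k + 1/38)/(k + k) = (1/38 + k)/((2*k)) = (1/38 + k)*(1/(2*k)) = (1/38 + k)/(2*k))
J = 387296375023/125172 (J = (1/76)*(1 + 38*1647)/1647 + 3094113 = (1/76)*(1/1647)*(1 + 62586) + 3094113 = (1/76)*(1/1647)*62587 + 3094113 = 62587/125172 + 3094113 = 387296375023/125172 ≈ 3.0941e+6)
1/J = 1/(387296375023/125172) = 125172/387296375023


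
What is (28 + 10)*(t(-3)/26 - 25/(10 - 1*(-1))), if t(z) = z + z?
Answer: -13604/143 ≈ -95.133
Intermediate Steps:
t(z) = 2*z
(28 + 10)*(t(-3)/26 - 25/(10 - 1*(-1))) = (28 + 10)*((2*(-3))/26 - 25/(10 - 1*(-1))) = 38*(-6*1/26 - 25/(10 + 1)) = 38*(-3/13 - 25/11) = 38*(-358/143) = -13604/143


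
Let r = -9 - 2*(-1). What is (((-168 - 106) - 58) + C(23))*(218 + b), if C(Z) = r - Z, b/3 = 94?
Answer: -181000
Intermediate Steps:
b = 282 (b = 3*94 = 282)
r = -7 (r = -9 - 1*(-2) = -9 + 2 = -7)
C(Z) = -7 - Z
(((-168 - 106) - 58) + C(23))*(218 + b) = (((-168 - 106) - 58) + (-7 - 1*23))*(218 + 282) = ((-274 - 58) + (-7 - 23))*500 = (-332 - 30)*500 = -362*500 = -181000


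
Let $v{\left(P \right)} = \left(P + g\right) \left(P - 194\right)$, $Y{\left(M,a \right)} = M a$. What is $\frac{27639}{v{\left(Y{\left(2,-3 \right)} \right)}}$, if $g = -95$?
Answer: $\frac{27639}{20200} \approx 1.3683$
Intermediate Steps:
$v{\left(P \right)} = \left(-194 + P\right) \left(-95 + P\right)$ ($v{\left(P \right)} = \left(P - 95\right) \left(P - 194\right) = \left(-95 + P\right) \left(-194 + P\right) = \left(-194 + P\right) \left(-95 + P\right)$)
$\frac{27639}{v{\left(Y{\left(2,-3 \right)} \right)}} = \frac{27639}{18430 + \left(2 \left(-3\right)\right)^{2} - 289 \cdot 2 \left(-3\right)} = \frac{27639}{18430 + \left(-6\right)^{2} - -1734} = \frac{27639}{18430 + 36 + 1734} = \frac{27639}{20200}$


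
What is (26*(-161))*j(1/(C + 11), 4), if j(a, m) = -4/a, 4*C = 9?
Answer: 221858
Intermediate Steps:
C = 9/4 (C = (1/4)*9 = 9/4 ≈ 2.2500)
j(a, m) = -4/a
(26*(-161))*j(1/(C + 11), 4) = (26*(-161))*(-4/(1/(9/4 + 11))) = -(-16744)/(1/(53/4)) = -(-16744)/4/53 = -(-16744)*53/4 = -4186*(-53) = 221858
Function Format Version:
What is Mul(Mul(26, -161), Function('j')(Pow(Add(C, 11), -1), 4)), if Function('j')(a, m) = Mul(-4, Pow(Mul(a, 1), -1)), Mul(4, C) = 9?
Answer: 221858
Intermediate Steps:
C = Rational(9, 4) (C = Mul(Rational(1, 4), 9) = Rational(9, 4) ≈ 2.2500)
Function('j')(a, m) = Mul(-4, Pow(a, -1))
Mul(Mul(26, -161), Function('j')(Pow(Add(C, 11), -1), 4)) = Mul(Mul(26, -161), Mul(-4, Pow(Pow(Add(Rational(9, 4), 11), -1), -1))) = Mul(-4186, Mul(-4, Pow(Pow(Rational(53, 4), -1), -1))) = Mul(-4186, Mul(-4, Pow(Rational(4, 53), -1))) = Mul(-4186, Mul(-4, Rational(53, 4))) = Mul(-4186, -53) = 221858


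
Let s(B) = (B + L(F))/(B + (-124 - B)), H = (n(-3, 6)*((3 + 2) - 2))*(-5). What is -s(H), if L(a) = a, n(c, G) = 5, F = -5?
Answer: -20/31 ≈ -0.64516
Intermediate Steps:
H = -75 (H = (5*((3 + 2) - 2))*(-5) = (5*(5 - 2))*(-5) = (5*3)*(-5) = 15*(-5) = -75)
s(B) = 5/124 - B/124 (s(B) = (B - 5)/(B + (-124 - B)) = (-5 + B)/(-124) = (-5 + B)*(-1/124) = 5/124 - B/124)
-s(H) = -(5/124 - 1/124*(-75)) = -(5/124 + 75/124) = -1*20/31 = -20/31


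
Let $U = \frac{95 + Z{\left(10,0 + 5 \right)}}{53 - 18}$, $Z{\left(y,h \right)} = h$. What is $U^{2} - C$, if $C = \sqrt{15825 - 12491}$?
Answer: $\frac{400}{49} - \sqrt{3334} \approx -49.578$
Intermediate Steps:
$U = \frac{20}{7}$ ($U = \frac{95 + \left(0 + 5\right)}{53 - 18} = \frac{95 + 5}{35} = 100 \cdot \frac{1}{35} = \frac{20}{7} \approx 2.8571$)
$C = \sqrt{3334} \approx 57.741$
$U^{2} - C = \left(\frac{20}{7}\right)^{2} - \sqrt{3334} = \frac{400}{49} - \sqrt{3334}$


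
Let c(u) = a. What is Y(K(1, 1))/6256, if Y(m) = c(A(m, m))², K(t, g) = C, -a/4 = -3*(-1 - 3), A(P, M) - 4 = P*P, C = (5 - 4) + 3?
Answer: 144/391 ≈ 0.36829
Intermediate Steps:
C = 4 (C = 1 + 3 = 4)
A(P, M) = 4 + P² (A(P, M) = 4 + P*P = 4 + P²)
a = -48 (a = -(-12)*(-1 - 3) = -(-12)*(-4) = -4*12 = -48)
c(u) = -48
K(t, g) = 4
Y(m) = 2304 (Y(m) = (-48)² = 2304)
Y(K(1, 1))/6256 = 2304/6256 = 2304*(1/6256) = 144/391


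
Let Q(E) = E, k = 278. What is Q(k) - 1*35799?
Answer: -35521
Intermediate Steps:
Q(k) - 1*35799 = 278 - 1*35799 = 278 - 35799 = -35521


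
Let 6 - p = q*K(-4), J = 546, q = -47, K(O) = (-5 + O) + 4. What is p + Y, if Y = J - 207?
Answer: 110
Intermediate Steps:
K(O) = -1 + O
p = -229 (p = 6 - (-47)*(-1 - 4) = 6 - (-47)*(-5) = 6 - 1*235 = 6 - 235 = -229)
Y = 339 (Y = 546 - 207 = 339)
p + Y = -229 + 339 = 110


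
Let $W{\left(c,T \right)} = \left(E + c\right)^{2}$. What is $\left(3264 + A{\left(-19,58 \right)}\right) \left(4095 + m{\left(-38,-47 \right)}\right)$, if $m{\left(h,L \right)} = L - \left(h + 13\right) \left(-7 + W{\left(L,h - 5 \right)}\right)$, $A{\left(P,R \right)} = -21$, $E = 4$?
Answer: $162467814$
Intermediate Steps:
$W{\left(c,T \right)} = \left(4 + c\right)^{2}$
$m{\left(h,L \right)} = L - \left(-7 + \left(4 + L\right)^{2}\right) \left(13 + h\right)$ ($m{\left(h,L \right)} = L - \left(h + 13\right) \left(-7 + \left(4 + L\right)^{2}\right) = L - \left(13 + h\right) \left(-7 + \left(4 + L\right)^{2}\right) = L - \left(-7 + \left(4 + L\right)^{2}\right) \left(13 + h\right)$)
$\left(3264 + A{\left(-19,58 \right)}\right) \left(4095 + m{\left(-38,-47 \right)}\right) = \left(3264 - 21\right) \left(4095 - \left(222 - 25 \left(4 - 47\right)^{2}\right)\right) = 3243 \left(4095 - \left(222 - 46225\right)\right) = 3243 \left(4095 - \left(24259 - 70262\right)\right) = 3243 \left(4095 - -46003\right) = 3243 \left(4095 + 46003\right) = 3243 \cdot 50098 = 162467814$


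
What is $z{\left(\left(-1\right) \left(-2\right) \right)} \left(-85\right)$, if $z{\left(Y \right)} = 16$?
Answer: $-1360$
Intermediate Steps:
$z{\left(\left(-1\right) \left(-2\right) \right)} \left(-85\right) = 16 \left(-85\right) = -1360$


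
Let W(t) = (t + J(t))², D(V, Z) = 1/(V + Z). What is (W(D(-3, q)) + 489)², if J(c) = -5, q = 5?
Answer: 4149369/16 ≈ 2.5934e+5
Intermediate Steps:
W(t) = (-5 + t)² (W(t) = (t - 5)² = (-5 + t)²)
(W(D(-3, q)) + 489)² = ((-5 + 1/(-3 + 5))² + 489)² = ((-5 + 1/2)² + 489)² = ((-5 + ½)² + 489)² = ((-9/2)² + 489)² = (81/4 + 489)² = (2037/4)² = 4149369/16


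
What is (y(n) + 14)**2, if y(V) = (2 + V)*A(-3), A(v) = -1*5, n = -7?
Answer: 1521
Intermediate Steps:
A(v) = -5
y(V) = -10 - 5*V (y(V) = (2 + V)*(-5) = -10 - 5*V)
(y(n) + 14)**2 = ((-10 - 5*(-7)) + 14)**2 = ((-10 + 35) + 14)**2 = (25 + 14)**2 = 39**2 = 1521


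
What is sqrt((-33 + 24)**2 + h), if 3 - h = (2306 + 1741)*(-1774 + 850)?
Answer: 2*sqrt(934878) ≈ 1933.8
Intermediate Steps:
h = 3739431 (h = 3 - (2306 + 1741)*(-1774 + 850) = 3 - 4047*(-924) = 3 - 1*(-3739428) = 3 + 3739428 = 3739431)
sqrt((-33 + 24)**2 + h) = sqrt((-33 + 24)**2 + 3739431) = sqrt((-9)**2 + 3739431) = sqrt(81 + 3739431) = sqrt(3739512) = 2*sqrt(934878)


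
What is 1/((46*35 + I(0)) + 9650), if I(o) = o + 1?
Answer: 1/11261 ≈ 8.8802e-5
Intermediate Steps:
I(o) = 1 + o
1/((46*35 + I(0)) + 9650) = 1/((46*35 + (1 + 0)) + 9650) = 1/((1610 + 1) + 9650) = 1/(1611 + 9650) = 1/11261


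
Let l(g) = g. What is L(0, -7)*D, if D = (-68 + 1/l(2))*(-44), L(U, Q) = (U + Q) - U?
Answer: -20790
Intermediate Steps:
L(U, Q) = Q (L(U, Q) = (Q + U) - U = Q)
D = 2970 (D = (-68 + 1/2)*(-44) = -135/2*(-44) = 2970)
L(0, -7)*D = -7*2970 = -20790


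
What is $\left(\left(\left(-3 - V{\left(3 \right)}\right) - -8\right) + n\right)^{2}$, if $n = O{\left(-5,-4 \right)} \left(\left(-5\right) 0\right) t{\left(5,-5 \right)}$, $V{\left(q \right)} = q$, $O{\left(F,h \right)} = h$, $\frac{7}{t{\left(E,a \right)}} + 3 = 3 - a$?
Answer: $4$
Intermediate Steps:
$t{\left(E,a \right)} = - \frac{7}{a}$ ($t{\left(E,a \right)} = \frac{7}{-3 - \left(-3 + a\right)} = \frac{7}{\left(-1\right) a} = 7 \left(- \frac{1}{a}\right) = - \frac{7}{a}$)
$n = 0$ ($n = - 4 \left(\left(-5\right) 0\right) \left(- \frac{7}{-5}\right) = \left(-4\right) 0 \left(\left(-7\right) \left(- \frac{1}{5}\right)\right) = 0 \cdot \frac{7}{5} = 0$)
$\left(\left(\left(-3 - V{\left(3 \right)}\right) - -8\right) + n\right)^{2} = \left(\left(\left(-3 - 3\right) - -8\right) + 0\right)^{2} = \left(\left(\left(-3 - 3\right) + 8\right) + 0\right)^{2} = \left(\left(-6 + 8\right) + 0\right)^{2} = \left(2 + 0\right)^{2} = 2^{2} = 4$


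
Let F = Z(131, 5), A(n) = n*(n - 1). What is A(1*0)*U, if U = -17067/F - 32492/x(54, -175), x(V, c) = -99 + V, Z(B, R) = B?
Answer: 0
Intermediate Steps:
A(n) = n*(-1 + n)
F = 131
U = 3488437/5895 (U = -17067/131 - 32492/(-99 + 54) = -17067*1/131 - 32492/(-45) = -17067/131 - 32492*(-1/45) = -17067/131 + 32492/45 = 3488437/5895 ≈ 591.76)
A(1*0)*U = ((1*0)*(-1 + 1*0))*(3488437/5895) = (0*(-1 + 0))*(3488437/5895) = (0*(-1))*(3488437/5895) = 0*(3488437/5895) = 0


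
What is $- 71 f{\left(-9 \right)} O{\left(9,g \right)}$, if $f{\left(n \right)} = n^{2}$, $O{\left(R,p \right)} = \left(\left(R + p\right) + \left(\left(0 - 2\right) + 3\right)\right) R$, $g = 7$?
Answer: $-879903$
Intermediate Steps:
$O{\left(R,p \right)} = R \left(1 + R + p\right)$ ($O{\left(R,p \right)} = \left(\left(R + p\right) + \left(-2 + 3\right)\right) R = \left(\left(R + p\right) + 1\right) R = \left(1 + R + p\right) R = R \left(1 + R + p\right)$)
$- 71 f{\left(-9 \right)} O{\left(9,g \right)} = - 71 \left(-9\right)^{2} \cdot 9 \left(1 + 9 + 7\right) = \left(-71\right) 81 \cdot 9 \cdot 17 = \left(-5751\right) 153 = -879903$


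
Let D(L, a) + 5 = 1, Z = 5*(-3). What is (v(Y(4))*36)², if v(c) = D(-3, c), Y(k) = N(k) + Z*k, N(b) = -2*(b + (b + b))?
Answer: 20736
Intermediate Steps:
N(b) = -6*b (N(b) = -2*(b + 2*b) = -6*b)
Z = -15
D(L, a) = -4 (D(L, a) = -5 + 1 = -4)
Y(k) = -21*k (Y(k) = -6*k - 15*k = -21*k)
v(c) = -4
(v(Y(4))*36)² = (-4*36)² = (-144)² = 20736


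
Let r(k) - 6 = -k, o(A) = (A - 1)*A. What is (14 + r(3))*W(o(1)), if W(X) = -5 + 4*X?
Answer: -85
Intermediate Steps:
o(A) = A*(-1 + A) (o(A) = (-1 + A)*A = A*(-1 + A))
r(k) = 6 - k
(14 + r(3))*W(o(1)) = (14 + (6 - 1*3))*(-5 + 4*(1*(-1 + 1))) = (14 + (6 - 3))*(-5 + 4*(1*0)) = (14 + 3)*(-5 + 4*0) = 17*(-5 + 0) = 17*(-5) = -85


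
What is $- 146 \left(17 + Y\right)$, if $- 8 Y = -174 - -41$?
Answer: $- \frac{19637}{4} \approx -4909.3$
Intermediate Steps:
$Y = \frac{133}{8}$ ($Y = - \frac{-174 - -41}{8} = - \frac{-174 + 41}{8} = \left(- \frac{1}{8}\right) \left(-133\right) = \frac{133}{8} \approx 16.625$)
$- 146 \left(17 + Y\right) = - 146 \left(17 + \frac{133}{8}\right) = \left(-146\right) \frac{269}{8} = - \frac{19637}{4}$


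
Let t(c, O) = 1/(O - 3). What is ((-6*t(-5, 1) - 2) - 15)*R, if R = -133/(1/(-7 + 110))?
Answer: 191786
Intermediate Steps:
t(c, O) = 1/(-3 + O)
R = -13699 (R = -133/(1/103) = -133/1/103 = -133*103 = -13699)
((-6*t(-5, 1) - 2) - 15)*R = ((-6/(-3 + 1) - 2) - 15)*(-13699) = ((-6/(-2) - 2) - 15)*(-13699) = ((-6*(-1/2) - 2) - 15)*(-13699) = ((3 - 2) - 15)*(-13699) = (1 - 15)*(-13699) = -14*(-13699) = 191786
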